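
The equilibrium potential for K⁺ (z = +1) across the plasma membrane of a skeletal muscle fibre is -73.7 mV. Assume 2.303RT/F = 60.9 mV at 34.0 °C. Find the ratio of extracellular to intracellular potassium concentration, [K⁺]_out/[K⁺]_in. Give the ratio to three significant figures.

log₁₀([out]/[in]) = E·z/(60.9) = -73.7 × 1 / 60.9 = -1.2102
[out]/[in] = 10^(-1.2102) = 0.06163

0.0616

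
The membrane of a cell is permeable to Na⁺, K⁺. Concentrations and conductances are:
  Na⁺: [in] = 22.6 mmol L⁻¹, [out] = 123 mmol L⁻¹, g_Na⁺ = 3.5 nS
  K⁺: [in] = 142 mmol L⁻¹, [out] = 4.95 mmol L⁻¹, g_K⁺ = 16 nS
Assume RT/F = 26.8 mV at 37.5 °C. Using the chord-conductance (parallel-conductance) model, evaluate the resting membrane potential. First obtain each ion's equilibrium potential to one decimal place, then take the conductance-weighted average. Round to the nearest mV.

-66 mV

E_Na⁺ = (26.8/1)·ln(123/22.6) = 45.4 mV
E_K⁺ = (26.8/1)·ln(4.95/142) = -90.0 mV
Vm = (Σ gᵢEᵢ)/(Σ gᵢ) = (3.5·45.4 + 16·-90.0) / (3.5 + 16)
= -1281.10 / 19.5 = -65.70 mV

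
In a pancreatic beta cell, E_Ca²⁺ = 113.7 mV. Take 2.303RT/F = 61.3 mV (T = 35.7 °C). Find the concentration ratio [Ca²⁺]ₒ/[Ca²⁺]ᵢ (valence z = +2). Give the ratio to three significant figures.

log₁₀([out]/[in]) = E·z/(61.3) = 113.7 × 2 / 61.3 = 3.7096
[out]/[in] = 10^(3.7096) = 5124

5120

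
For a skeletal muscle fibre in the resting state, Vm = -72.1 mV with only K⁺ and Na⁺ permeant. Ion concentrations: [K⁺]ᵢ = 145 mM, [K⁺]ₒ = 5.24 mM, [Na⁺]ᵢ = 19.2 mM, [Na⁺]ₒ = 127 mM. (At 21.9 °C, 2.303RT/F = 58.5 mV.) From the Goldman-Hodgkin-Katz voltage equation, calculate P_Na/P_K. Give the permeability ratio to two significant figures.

0.026

Let α = P_Na/P_K. GHK: Vm = 58.5·log₁₀[(Kₒ + α·Naₒ)/(Kᵢ + α·Naᵢ)].
10^(Vm/58.5) = 10^(-72.1/58.5) = 0.058549
So 0.058549·(Kᵢ + α·Naᵢ) = Kₒ + α·Naₒ → α = (0.058549·145.0 − 5.24) / (127.0 − 0.058549·19.2)
α = (8.49 − 5.24) / (127.0 − 1.124) = 3.25/125.9 = 0.02582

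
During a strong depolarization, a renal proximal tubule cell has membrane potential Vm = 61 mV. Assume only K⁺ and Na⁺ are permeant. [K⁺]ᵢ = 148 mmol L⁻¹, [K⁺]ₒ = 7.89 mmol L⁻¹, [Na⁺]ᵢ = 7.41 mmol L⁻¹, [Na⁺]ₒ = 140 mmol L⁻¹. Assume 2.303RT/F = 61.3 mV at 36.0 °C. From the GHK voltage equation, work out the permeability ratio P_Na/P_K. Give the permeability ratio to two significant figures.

22

Let α = P_Na/P_K. GHK: Vm = 61.3·log₁₀[(Kₒ + α·Naₒ)/(Kᵢ + α·Naᵢ)].
10^(Vm/61.3) = 10^(61.0/61.3) = 9.8879
So 9.8879·(Kᵢ + α·Naᵢ) = Kₒ + α·Naₒ → α = (9.8879·148.0 − 7.89) / (140.0 − 9.8879·7.41)
α = (1463 − 7.89) / (140.0 − 73.27) = 1456/66.73 = 21.81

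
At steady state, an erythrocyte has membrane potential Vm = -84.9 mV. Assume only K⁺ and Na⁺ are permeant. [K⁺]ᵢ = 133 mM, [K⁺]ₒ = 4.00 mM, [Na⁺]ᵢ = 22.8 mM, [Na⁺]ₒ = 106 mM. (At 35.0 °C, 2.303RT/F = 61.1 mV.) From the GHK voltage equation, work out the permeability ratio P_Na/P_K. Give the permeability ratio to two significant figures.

0.014

Let α = P_Na/P_K. GHK: Vm = 61.1·log₁₀[(Kₒ + α·Naₒ)/(Kᵢ + α·Naᵢ)].
10^(Vm/61.1) = 10^(-84.9/61.1) = 0.040783
So 0.040783·(Kᵢ + α·Naᵢ) = Kₒ + α·Naₒ → α = (0.040783·133.0 − 4.0) / (106.0 − 0.040783·22.8)
α = (5.424 − 4.0) / (106.0 − 0.9298) = 1.424/105.1 = 0.01355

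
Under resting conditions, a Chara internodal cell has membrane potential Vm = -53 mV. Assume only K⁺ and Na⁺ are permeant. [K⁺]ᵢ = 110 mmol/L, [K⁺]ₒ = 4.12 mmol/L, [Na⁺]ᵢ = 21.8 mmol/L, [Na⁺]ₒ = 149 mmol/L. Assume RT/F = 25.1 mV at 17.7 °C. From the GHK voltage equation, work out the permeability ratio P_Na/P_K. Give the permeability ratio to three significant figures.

0.0628

Let α = P_Na/P_K. GHK: Vm = 25.1·ln[(Kₒ + α·Naₒ)/(Kᵢ + α·Naᵢ)].
e^(Vm/25.1) = e^(-53.0/25.1) = 0.12105
So 0.12105·(Kᵢ + α·Naᵢ) = Kₒ + α·Naₒ → α = (0.12105·110.0 − 4.12) / (149.0 − 0.12105·21.8)
α = (13.32 − 4.12) / (149.0 − 2.639) = 9.195/146.4 = 0.06283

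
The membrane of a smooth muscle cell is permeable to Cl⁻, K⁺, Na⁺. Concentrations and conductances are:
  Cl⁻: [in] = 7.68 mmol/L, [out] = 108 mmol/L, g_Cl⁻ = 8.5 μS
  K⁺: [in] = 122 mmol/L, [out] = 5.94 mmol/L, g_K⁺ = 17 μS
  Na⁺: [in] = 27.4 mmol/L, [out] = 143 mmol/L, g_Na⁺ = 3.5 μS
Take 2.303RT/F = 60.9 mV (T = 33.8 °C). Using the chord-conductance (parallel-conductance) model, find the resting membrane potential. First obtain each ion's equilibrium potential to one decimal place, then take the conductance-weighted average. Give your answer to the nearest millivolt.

E_Cl⁻ = (60.9/-1)·log₁₀(108/7.68) = -69.9 mV
E_K⁺ = (60.9/1)·log₁₀(5.94/122) = -79.9 mV
E_Na⁺ = (60.9/1)·log₁₀(143/27.4) = 43.7 mV
Vm = (Σ gᵢEᵢ)/(Σ gᵢ) = (8.5·-69.9 + 17·-79.9 + 3.5·43.7) / (8.5 + 17 + 3.5)
= -1799.50 / 29 = -62.05 mV

-62 mV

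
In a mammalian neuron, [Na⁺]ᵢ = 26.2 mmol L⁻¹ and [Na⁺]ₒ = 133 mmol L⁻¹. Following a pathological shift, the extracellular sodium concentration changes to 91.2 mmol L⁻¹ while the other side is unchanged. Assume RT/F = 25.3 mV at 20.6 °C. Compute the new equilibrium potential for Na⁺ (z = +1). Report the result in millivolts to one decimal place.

After the shift: [Na⁺]_out = 91.2, [Na⁺]_in = 26.2 mmol L⁻¹.
E_new = (25.3/1)·ln(91.2/26.2) = 25.30 · (1.2473) = 31.56 mV

31.6 mV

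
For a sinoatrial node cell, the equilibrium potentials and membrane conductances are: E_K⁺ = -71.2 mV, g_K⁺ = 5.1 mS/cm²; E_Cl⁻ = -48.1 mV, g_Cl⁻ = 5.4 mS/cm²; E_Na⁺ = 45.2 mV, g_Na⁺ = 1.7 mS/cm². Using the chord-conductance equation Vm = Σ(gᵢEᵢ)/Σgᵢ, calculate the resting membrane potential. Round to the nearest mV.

Σ gᵢEᵢ = 5.1·(-71.2) + 5.4·(-48.1) + 1.7·(45.2) = -546.02
Σ gᵢ = 5.1 + 5.4 + 1.7 = 12.2
Vm = -546.02 / 12.2 = -44.76 mV

-45 mV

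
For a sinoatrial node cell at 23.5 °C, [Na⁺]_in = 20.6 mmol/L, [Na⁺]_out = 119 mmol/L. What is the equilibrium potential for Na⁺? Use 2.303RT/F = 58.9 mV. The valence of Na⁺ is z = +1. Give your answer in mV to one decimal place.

E = (58.9/z) · log₁₀([Na⁺]_out/[Na⁺]_in) with z = +1.
= (58.9/1) · log₁₀(119/20.6) = 58.90 · log₁₀(5.777)
= 58.90 · (0.7617) = 44.86 mV

44.9 mV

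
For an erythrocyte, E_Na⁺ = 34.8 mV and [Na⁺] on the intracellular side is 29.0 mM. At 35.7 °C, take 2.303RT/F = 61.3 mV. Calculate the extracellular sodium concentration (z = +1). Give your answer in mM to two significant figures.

Nernst: E = (61.3/1) · log₁₀([out]/[in]), so log₁₀([out]/[in]) = 34.8 × 1 / 61.3 = 0.5677.
[out]/[in] = 10^(0.5677) = 3.696.
[out] = 3.696 × 29.0 = 107.2 mM.

110 mM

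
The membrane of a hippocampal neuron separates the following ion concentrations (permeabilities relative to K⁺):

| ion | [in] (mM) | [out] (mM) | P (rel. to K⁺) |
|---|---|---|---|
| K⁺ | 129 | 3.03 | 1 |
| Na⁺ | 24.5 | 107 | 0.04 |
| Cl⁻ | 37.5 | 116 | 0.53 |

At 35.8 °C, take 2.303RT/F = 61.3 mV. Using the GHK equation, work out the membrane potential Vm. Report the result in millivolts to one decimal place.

-52.0 mV

Vm = 61.3 · log₁₀[(Σ P·[cation]ₒ + Σ P·[anion]ᵢ) / (Σ P·[cation]ᵢ + Σ P·[anion]ₒ)]
Numerator = 1×3.03 + 0.04×107 + 0.53×37.5 = 27.19
Denominator = 1×129 + 0.04×24.5 + 0.53×116 = 191.5
Vm = 61.3 · log₁₀(0.14199) = 61.3 × (-0.8477) = -51.97 mV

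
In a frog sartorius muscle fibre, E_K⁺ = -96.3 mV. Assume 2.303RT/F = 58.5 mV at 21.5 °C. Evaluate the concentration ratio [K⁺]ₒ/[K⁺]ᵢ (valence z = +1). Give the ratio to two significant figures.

0.023

log₁₀([out]/[in]) = E·z/(58.5) = -96.3 × 1 / 58.5 = -1.6462
[out]/[in] = 10^(-1.6462) = 0.02259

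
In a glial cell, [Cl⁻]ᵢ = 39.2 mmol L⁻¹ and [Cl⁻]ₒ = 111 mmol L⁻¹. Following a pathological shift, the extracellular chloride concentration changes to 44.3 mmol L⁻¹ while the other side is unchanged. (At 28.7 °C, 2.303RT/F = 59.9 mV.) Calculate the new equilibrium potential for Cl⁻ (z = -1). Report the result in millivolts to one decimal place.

-3.2 mV

After the shift: [Cl⁻]_out = 44.3, [Cl⁻]_in = 39.2 mmol L⁻¹.
E_new = (59.9/-1)·log₁₀(44.3/39.2) = -59.90 · (0.0531) = -3.18 mV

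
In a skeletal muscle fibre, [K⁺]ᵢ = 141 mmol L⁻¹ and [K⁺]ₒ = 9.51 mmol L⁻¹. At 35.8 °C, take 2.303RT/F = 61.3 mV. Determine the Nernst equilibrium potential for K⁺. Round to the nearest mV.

E = (61.3/z) · log₁₀([K⁺]_out/[K⁺]_in) with z = +1.
= (61.3/1) · log₁₀(9.51/141) = 61.30 · log₁₀(0.06745)
= 61.30 · (-1.1710) = -71.78 mV

-72 mV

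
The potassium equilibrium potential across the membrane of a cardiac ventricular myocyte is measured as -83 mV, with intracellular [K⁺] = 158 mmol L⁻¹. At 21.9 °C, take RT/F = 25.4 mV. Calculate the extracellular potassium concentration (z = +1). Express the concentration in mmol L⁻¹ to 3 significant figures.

6.02 mmol L⁻¹

Nernst: E = (25.4/1) · ln([out]/[in]), so ln([out]/[in]) = -83.0 × 1 / 25.4 = -3.2677.
[out]/[in] = e^(-3.2677) = 0.03809.
[out] = 0.03809 × 158 = 6.019 mmol L⁻¹.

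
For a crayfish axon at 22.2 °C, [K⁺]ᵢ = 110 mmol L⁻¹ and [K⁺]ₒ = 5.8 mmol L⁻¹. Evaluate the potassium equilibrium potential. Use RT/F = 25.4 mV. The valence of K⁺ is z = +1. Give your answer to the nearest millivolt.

-75 mV

E = (25.4/z) · ln([K⁺]_out/[K⁺]_in) with z = +1.
= (25.4/1) · ln(5.8/110) = 25.40 · ln(0.05273)
= 25.40 · (-2.9426) = -74.74 mV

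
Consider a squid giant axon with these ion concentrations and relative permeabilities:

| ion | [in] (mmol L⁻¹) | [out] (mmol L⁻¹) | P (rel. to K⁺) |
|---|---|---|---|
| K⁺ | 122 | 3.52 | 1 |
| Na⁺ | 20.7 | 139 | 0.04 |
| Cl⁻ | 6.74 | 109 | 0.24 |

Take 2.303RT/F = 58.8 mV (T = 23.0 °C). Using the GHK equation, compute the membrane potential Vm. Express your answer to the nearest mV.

Vm = 58.8 · log₁₀[(Σ P·[cation]ₒ + Σ P·[anion]ᵢ) / (Σ P·[cation]ᵢ + Σ P·[anion]ₒ)]
Numerator = 1×3.52 + 0.04×139 + 0.24×6.74 = 10.7
Denominator = 1×122 + 0.04×20.7 + 0.24×109 = 149
Vm = 58.8 · log₁₀(0.071802) = 58.8 × (-1.1439) = -67.26 mV

-67 mV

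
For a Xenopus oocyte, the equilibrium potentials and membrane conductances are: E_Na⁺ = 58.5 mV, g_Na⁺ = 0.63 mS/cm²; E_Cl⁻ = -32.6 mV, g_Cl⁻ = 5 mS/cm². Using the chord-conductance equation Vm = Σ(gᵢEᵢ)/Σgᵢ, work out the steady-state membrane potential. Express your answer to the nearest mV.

-22 mV

Σ gᵢEᵢ = 0.63·(58.5) + 5·(-32.6) = -126.15
Σ gᵢ = 0.63 + 5 = 5.63
Vm = -126.15 / 5.63 = -22.41 mV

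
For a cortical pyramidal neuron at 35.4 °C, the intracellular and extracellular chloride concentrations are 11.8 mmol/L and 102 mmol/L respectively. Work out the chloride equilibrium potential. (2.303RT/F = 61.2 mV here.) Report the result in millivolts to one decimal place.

E = (61.2/z) · log₁₀([Cl⁻]_out/[Cl⁻]_in) with z = -1.
For an anion, dividing by z = -1 reverses the sign.
= (61.2/-1) · log₁₀(102/11.8) = -61.20 · log₁₀(8.644)
= -61.20 · (0.9367) = -57.33 mV

-57.3 mV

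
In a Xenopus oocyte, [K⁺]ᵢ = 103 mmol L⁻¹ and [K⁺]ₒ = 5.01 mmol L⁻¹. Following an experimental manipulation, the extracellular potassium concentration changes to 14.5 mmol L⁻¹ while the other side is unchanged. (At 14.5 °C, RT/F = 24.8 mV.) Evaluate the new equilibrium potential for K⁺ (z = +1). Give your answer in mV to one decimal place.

-48.6 mV

After the shift: [K⁺]_out = 14.5, [K⁺]_in = 103 mmol L⁻¹.
E_new = (24.8/1)·ln(14.5/103) = 24.80 · (-1.9606) = -48.62 mV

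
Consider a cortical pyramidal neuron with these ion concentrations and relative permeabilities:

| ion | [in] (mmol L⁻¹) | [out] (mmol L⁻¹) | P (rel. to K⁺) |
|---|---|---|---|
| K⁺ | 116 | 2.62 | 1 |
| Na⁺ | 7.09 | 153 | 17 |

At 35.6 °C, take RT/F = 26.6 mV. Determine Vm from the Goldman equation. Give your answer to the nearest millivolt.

64 mV

Vm = 26.6 · ln[(Σ P·[cation]ₒ + Σ P·[anion]ᵢ) / (Σ P·[cation]ᵢ + Σ P·[anion]ₒ)]
Numerator = 1×2.62 + 17×153 = 2604
Denominator = 1×116 + 17×7.09 = 236.5
Vm = 26.6 · ln(11.008) = 26.6 × (2.3986) = 63.80 mV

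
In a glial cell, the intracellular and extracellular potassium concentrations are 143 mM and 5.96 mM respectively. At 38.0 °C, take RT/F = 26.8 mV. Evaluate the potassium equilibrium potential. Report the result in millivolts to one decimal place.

-85.2 mV

E = (26.8/z) · ln([K⁺]_out/[K⁺]_in) with z = +1.
= (26.8/1) · ln(5.96/143) = 26.80 · ln(0.04168)
= 26.80 · (-3.1778) = -85.16 mV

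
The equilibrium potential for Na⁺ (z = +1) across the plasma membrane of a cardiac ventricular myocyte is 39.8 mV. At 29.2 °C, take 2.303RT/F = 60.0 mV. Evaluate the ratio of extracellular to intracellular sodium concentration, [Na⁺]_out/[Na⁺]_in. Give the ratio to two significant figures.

4.6

log₁₀([out]/[in]) = E·z/(60.0) = 39.8 × 1 / 60.0 = 0.6633
[out]/[in] = 10^(0.6633) = 4.606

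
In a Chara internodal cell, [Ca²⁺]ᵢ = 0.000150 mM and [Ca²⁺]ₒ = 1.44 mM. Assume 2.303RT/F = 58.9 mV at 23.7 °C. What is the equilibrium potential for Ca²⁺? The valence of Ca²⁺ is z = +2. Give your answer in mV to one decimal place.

117.3 mV

E = (58.9/z) · log₁₀([Ca²⁺]_out/[Ca²⁺]_in) with z = +2.
= (58.9/2) · log₁₀(1.44/0.000150) = 29.45 · log₁₀(9600)
= 29.45 · (3.9823) = 117.28 mV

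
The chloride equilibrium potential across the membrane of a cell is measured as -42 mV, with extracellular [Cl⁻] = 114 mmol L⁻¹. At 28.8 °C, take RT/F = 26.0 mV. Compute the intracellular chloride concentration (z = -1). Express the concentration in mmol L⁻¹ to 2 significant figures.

Nernst: E = (26.0/-1) · ln([out]/[in]), so ln([out]/[in]) = -42.0 × -1 / 26.0 = 1.6154.
[out]/[in] = e^(1.6154) = 5.03.
[in] = 114 / 5.03 = 22.66 mmol L⁻¹.

23 mmol L⁻¹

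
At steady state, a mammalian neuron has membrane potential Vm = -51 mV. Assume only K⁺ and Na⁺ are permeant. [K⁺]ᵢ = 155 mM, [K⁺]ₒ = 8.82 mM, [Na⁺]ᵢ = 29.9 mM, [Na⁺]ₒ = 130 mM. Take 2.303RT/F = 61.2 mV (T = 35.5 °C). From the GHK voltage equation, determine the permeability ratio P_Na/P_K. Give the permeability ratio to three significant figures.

Let α = P_Na/P_K. GHK: Vm = 61.2·log₁₀[(Kₒ + α·Naₒ)/(Kᵢ + α·Naᵢ)].
10^(Vm/61.2) = 10^(-51.0/61.2) = 0.14678
So 0.14678·(Kᵢ + α·Naᵢ) = Kₒ + α·Naₒ → α = (0.14678·155.0 − 8.82) / (130.0 − 0.14678·29.9)
α = (22.75 − 8.82) / (130.0 − 4.389) = 13.93/125.6 = 0.1109

0.111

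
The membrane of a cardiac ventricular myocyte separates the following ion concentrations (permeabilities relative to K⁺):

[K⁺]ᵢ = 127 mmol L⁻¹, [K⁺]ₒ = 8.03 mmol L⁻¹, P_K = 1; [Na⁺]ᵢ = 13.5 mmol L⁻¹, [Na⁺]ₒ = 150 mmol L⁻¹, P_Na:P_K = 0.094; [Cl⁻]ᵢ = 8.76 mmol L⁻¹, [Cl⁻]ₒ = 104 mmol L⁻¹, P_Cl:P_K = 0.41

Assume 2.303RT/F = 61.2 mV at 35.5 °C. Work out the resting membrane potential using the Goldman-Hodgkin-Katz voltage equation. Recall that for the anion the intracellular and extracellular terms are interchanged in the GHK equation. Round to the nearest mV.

-50 mV

Vm = 61.2 · log₁₀[(Σ P·[cation]ₒ + Σ P·[anion]ᵢ) / (Σ P·[cation]ᵢ + Σ P·[anion]ₒ)]
Numerator = 1×8.03 + 0.094×150 + 0.41×8.76 = 25.72
Denominator = 1×127 + 0.094×13.5 + 0.41×104 = 170.9
Vm = 61.2 · log₁₀(0.1505) = 61.2 × (-0.8225) = -50.33 mV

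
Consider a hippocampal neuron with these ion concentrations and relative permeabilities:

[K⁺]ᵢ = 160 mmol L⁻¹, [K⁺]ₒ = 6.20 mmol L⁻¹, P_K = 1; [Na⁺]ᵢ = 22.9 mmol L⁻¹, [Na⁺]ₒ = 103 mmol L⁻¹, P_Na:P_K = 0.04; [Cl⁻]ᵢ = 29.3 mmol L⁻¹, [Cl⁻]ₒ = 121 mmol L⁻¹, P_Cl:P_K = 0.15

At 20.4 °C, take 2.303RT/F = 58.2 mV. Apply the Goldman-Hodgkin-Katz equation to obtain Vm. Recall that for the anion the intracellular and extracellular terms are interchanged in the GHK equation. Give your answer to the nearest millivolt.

-63 mV

Vm = 58.2 · log₁₀[(Σ P·[cation]ₒ + Σ P·[anion]ᵢ) / (Σ P·[cation]ᵢ + Σ P·[anion]ₒ)]
Numerator = 1×6.20 + 0.04×103 + 0.15×29.3 = 14.71
Denominator = 1×160 + 0.04×22.9 + 0.15×121 = 179.1
Vm = 58.2 · log₁₀(0.082176) = 58.2 × (-1.0853) = -63.16 mV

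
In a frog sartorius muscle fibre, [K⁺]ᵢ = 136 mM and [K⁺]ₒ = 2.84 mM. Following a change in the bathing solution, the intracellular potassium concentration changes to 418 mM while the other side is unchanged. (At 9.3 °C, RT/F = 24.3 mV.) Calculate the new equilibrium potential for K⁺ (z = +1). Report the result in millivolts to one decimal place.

After the shift: [K⁺]_out = 2.84, [K⁺]_in = 418 mM.
E_new = (24.3/1)·ln(2.84/418) = 24.30 · (-4.9917) = -121.30 mV

-121.3 mV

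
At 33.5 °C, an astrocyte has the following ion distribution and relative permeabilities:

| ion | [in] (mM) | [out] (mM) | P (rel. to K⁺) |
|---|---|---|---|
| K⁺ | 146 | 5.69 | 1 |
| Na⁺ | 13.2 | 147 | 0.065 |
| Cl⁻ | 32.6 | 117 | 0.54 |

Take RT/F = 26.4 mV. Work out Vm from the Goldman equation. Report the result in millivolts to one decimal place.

Vm = 26.4 · ln[(Σ P·[cation]ₒ + Σ P·[anion]ᵢ) / (Σ P·[cation]ᵢ + Σ P·[anion]ₒ)]
Numerator = 1×5.69 + 0.065×147 + 0.54×32.6 = 32.85
Denominator = 1×146 + 0.065×13.2 + 0.54×117 = 210
Vm = 26.4 · ln(0.1564) = 26.4 × (-1.8554) = -48.98 mV

-49.0 mV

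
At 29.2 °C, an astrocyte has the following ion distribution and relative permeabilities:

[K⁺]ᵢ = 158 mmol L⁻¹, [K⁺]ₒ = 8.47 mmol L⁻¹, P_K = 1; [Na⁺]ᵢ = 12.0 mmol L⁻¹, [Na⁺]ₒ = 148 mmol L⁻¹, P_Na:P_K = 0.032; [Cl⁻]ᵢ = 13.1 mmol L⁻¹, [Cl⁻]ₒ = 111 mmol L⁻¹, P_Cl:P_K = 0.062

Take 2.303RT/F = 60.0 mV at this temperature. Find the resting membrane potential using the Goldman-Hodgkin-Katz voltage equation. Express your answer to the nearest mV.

-64 mV

Vm = 60.0 · log₁₀[(Σ P·[cation]ₒ + Σ P·[anion]ᵢ) / (Σ P·[cation]ᵢ + Σ P·[anion]ₒ)]
Numerator = 1×8.47 + 0.032×148 + 0.062×13.1 = 14.02
Denominator = 1×158 + 0.032×12.0 + 0.062×111 = 165.3
Vm = 60.0 · log₁₀(0.084822) = 60.0 × (-1.0715) = -64.29 mV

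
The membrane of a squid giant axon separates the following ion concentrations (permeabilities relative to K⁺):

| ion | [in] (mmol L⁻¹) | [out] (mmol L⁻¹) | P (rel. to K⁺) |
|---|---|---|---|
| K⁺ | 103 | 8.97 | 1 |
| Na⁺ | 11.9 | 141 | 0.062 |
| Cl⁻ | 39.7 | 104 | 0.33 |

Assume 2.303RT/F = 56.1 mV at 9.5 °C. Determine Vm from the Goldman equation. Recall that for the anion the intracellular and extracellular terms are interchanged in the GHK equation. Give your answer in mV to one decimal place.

-36.5 mV

Vm = 56.1 · log₁₀[(Σ P·[cation]ₒ + Σ P·[anion]ᵢ) / (Σ P·[cation]ᵢ + Σ P·[anion]ₒ)]
Numerator = 1×8.97 + 0.062×141 + 0.33×39.7 = 30.81
Denominator = 1×103 + 0.062×11.9 + 0.33×104 = 138.1
Vm = 56.1 · log₁₀(0.22319) = 56.1 × (-0.6513) = -36.54 mV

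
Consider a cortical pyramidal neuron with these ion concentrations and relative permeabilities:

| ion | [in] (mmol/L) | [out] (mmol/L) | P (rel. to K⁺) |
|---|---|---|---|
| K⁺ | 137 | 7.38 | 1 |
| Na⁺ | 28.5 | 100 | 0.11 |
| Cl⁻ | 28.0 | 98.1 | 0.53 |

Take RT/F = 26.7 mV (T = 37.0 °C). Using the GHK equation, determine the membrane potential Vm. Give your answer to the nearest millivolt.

-47 mV

Vm = 26.7 · ln[(Σ P·[cation]ₒ + Σ P·[anion]ᵢ) / (Σ P·[cation]ᵢ + Σ P·[anion]ₒ)]
Numerator = 1×7.38 + 0.11×100 + 0.53×28.0 = 33.22
Denominator = 1×137 + 0.11×28.5 + 0.53×98.1 = 192.1
Vm = 26.7 · ln(0.17291) = 26.7 × (-1.7550) = -46.86 mV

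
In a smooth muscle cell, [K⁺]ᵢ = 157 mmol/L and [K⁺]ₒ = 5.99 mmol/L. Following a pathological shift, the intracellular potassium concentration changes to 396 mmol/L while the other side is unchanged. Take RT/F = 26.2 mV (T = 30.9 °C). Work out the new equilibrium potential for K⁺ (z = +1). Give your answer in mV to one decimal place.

After the shift: [K⁺]_out = 5.99, [K⁺]_in = 396 mmol/L.
E_new = (26.2/1)·ln(5.99/396) = 26.20 · (-4.1913) = -109.81 mV

-109.8 mV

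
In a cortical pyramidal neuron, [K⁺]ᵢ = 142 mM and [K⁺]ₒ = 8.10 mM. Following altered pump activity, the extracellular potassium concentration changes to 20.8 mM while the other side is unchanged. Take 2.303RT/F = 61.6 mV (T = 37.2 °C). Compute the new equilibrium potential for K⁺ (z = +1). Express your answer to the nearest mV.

After the shift: [K⁺]_out = 20.8, [K⁺]_in = 142 mM.
E_new = (61.6/1)·log₁₀(20.8/142) = 61.60 · (-0.8342) = -51.39 mV

-51 mV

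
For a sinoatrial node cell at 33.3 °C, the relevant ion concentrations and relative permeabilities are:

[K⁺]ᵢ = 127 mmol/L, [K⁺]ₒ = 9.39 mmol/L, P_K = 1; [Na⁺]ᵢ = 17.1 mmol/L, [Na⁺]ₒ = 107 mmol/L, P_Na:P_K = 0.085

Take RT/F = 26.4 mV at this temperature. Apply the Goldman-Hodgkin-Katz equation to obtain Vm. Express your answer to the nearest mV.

-51 mV

Vm = 26.4 · ln[(Σ P·[cation]ₒ + Σ P·[anion]ᵢ) / (Σ P·[cation]ᵢ + Σ P·[anion]ₒ)]
Numerator = 1×9.39 + 0.085×107 = 18.48
Denominator = 1×127 + 0.085×17.1 = 128.5
Vm = 26.4 · ln(0.1439) = 26.4 × (-1.9386) = -51.18 mV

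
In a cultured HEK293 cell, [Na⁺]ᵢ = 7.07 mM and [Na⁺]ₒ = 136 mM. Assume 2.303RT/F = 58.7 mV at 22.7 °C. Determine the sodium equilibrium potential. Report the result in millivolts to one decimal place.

75.4 mV

E = (58.7/z) · log₁₀([Na⁺]_out/[Na⁺]_in) with z = +1.
= (58.7/1) · log₁₀(136/7.07) = 58.70 · log₁₀(19.24)
= 58.70 · (1.2841) = 75.38 mV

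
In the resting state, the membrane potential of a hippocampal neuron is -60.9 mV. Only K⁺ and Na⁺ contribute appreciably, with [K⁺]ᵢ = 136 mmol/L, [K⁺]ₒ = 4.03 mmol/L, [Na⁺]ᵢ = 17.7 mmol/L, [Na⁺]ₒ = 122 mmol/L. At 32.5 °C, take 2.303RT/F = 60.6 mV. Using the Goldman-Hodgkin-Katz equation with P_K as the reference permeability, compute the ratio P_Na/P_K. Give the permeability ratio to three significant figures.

0.0783

Let α = P_Na/P_K. GHK: Vm = 60.6·log₁₀[(Kₒ + α·Naₒ)/(Kᵢ + α·Naᵢ)].
10^(Vm/60.6) = 10^(-60.9/60.6) = 0.098867
So 0.098867·(Kᵢ + α·Naᵢ) = Kₒ + α·Naₒ → α = (0.098867·136.0 − 4.03) / (122.0 − 0.098867·17.7)
α = (13.45 − 4.03) / (122.0 − 1.75) = 9.416/120.3 = 0.0783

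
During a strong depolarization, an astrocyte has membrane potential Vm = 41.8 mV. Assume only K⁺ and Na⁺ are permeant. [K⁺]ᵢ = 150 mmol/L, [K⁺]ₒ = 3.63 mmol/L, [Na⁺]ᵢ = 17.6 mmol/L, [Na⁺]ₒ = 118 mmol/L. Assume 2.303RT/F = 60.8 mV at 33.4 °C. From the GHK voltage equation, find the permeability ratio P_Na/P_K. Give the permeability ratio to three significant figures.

22.5

Let α = P_Na/P_K. GHK: Vm = 60.8·log₁₀[(Kₒ + α·Naₒ)/(Kᵢ + α·Naᵢ)].
10^(Vm/60.8) = 10^(41.8/60.8) = 4.8697
So 4.8697·(Kᵢ + α·Naᵢ) = Kₒ + α·Naₒ → α = (4.8697·150.0 − 3.63) / (118.0 − 4.8697·17.6)
α = (730.5 − 3.63) / (118.0 − 85.71) = 726.8/32.29 = 22.51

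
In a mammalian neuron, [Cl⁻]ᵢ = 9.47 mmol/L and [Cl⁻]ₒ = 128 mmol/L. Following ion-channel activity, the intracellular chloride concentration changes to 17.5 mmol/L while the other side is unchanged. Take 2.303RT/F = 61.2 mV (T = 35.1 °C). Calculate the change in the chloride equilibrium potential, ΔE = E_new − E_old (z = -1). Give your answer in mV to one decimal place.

16.3 mV

E_old = (61.2/-1)·log₁₀(128/9.47) = -69.21 mV
E_new = (61.2/-1)·log₁₀(128/17.5) = -52.89 mV
ΔE = -52.89 − (-69.21) = 16.32 mV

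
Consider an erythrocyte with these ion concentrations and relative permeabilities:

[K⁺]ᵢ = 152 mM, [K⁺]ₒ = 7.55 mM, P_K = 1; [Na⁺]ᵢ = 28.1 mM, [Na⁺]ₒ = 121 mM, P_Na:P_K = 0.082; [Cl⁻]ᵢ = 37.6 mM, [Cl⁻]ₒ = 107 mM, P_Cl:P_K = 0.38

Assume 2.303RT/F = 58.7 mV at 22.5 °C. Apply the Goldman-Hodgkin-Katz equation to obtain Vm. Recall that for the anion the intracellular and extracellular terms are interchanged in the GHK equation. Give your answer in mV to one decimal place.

-46.3 mV

Vm = 58.7 · log₁₀[(Σ P·[cation]ₒ + Σ P·[anion]ᵢ) / (Σ P·[cation]ᵢ + Σ P·[anion]ₒ)]
Numerator = 1×7.55 + 0.082×121 + 0.38×37.6 = 31.76
Denominator = 1×152 + 0.082×28.1 + 0.38×107 = 195
Vm = 58.7 · log₁₀(0.1629) = 58.7 × (-0.7881) = -46.26 mV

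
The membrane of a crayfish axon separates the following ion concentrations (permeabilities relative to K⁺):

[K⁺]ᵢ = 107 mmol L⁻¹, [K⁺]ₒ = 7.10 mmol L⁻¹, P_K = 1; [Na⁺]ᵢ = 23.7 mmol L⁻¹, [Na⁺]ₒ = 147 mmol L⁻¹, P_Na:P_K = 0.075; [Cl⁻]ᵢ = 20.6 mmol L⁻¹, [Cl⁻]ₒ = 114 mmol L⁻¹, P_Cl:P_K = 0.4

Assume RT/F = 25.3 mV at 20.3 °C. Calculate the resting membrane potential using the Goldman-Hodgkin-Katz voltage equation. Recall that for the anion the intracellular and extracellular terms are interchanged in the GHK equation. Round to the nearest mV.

Vm = 25.3 · ln[(Σ P·[cation]ₒ + Σ P·[anion]ᵢ) / (Σ P·[cation]ᵢ + Σ P·[anion]ₒ)]
Numerator = 1×7.10 + 0.075×147 + 0.4×20.6 = 26.37
Denominator = 1×107 + 0.075×23.7 + 0.4×114 = 154.4
Vm = 25.3 · ln(0.17078) = 25.3 × (-1.7674) = -44.71 mV

-45 mV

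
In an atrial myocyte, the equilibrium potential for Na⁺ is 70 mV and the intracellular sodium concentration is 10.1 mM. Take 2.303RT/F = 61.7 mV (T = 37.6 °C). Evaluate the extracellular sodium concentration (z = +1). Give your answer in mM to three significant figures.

Nernst: E = (61.7/1) · log₁₀([out]/[in]), so log₁₀([out]/[in]) = 70.0 × 1 / 61.7 = 1.1345.
[out]/[in] = 10^(1.1345) = 13.63.
[out] = 13.63 × 10.1 = 137.7 mM.

138 mM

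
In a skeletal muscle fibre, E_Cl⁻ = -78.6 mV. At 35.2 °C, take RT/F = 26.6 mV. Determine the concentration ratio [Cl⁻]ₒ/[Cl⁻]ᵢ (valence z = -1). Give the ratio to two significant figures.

ln([out]/[in]) = E·z/(26.6) = -78.6 × -1 / 26.6 = 2.9549
[out]/[in] = e^(2.9549) = 19.2

19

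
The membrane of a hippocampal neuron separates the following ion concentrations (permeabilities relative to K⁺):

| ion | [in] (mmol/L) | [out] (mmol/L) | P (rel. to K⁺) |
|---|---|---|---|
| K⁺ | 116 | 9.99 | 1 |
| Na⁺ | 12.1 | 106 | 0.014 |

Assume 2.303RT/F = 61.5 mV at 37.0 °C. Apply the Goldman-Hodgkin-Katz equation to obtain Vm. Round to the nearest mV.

Vm = 61.5 · log₁₀[(Σ P·[cation]ₒ + Σ P·[anion]ᵢ) / (Σ P·[cation]ᵢ + Σ P·[anion]ₒ)]
Numerator = 1×9.99 + 0.014×106 = 11.47
Denominator = 1×116 + 0.014×12.1 = 116.2
Vm = 61.5 · log₁₀(0.09877) = 61.5 × (-1.0054) = -61.83 mV

-62 mV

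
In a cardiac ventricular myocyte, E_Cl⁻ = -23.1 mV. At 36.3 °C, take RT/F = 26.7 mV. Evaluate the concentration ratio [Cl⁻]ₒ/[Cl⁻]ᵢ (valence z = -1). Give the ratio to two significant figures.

ln([out]/[in]) = E·z/(26.7) = -23.1 × -1 / 26.7 = 0.8652
[out]/[in] = e^(0.8652) = 2.375

2.4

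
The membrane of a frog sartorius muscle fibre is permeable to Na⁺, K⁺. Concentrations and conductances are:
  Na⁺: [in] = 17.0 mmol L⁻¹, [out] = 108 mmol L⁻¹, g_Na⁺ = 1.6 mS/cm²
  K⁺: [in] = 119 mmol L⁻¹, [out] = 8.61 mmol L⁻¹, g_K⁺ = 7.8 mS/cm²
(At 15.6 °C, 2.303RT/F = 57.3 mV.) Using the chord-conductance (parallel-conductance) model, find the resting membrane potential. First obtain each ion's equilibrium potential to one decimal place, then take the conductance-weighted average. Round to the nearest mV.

-46 mV

E_Na⁺ = (57.3/1)·log₁₀(108/17.0) = 46.0 mV
E_K⁺ = (57.3/1)·log₁₀(8.61/119) = -65.4 mV
Vm = (Σ gᵢEᵢ)/(Σ gᵢ) = (1.6·46.0 + 7.8·-65.4) / (1.6 + 7.8)
= -436.52 / 9.4 = -46.44 mV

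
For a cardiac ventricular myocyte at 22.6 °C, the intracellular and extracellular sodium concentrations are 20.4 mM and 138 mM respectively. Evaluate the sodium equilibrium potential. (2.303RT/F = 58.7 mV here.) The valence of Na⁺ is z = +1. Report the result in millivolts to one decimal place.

E = (58.7/z) · log₁₀([Na⁺]_out/[Na⁺]_in) with z = +1.
= (58.7/1) · log₁₀(138/20.4) = 58.70 · log₁₀(6.765)
= 58.70 · (0.8302) = 48.74 mV

48.7 mV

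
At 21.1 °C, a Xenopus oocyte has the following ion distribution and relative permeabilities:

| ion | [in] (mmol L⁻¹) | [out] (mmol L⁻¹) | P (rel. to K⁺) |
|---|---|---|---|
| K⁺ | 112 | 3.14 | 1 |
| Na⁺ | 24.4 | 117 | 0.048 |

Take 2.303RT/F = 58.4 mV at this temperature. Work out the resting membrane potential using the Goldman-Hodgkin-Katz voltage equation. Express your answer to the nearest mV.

Vm = 58.4 · log₁₀[(Σ P·[cation]ₒ + Σ P·[anion]ᵢ) / (Σ P·[cation]ᵢ + Σ P·[anion]ₒ)]
Numerator = 1×3.14 + 0.048×117 = 8.756
Denominator = 1×112 + 0.048×24.4 = 113.2
Vm = 58.4 · log₁₀(0.07737) = 58.4 × (-1.1114) = -64.91 mV

-65 mV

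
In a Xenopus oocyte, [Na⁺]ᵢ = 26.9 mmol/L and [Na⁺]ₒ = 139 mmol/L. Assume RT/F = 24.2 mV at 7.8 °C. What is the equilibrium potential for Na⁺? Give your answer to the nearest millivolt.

E = (24.2/z) · ln([Na⁺]_out/[Na⁺]_in) with z = +1.
= (24.2/1) · ln(139/26.9) = 24.20 · ln(5.167)
= 24.20 · (1.6423) = 39.74 mV

40 mV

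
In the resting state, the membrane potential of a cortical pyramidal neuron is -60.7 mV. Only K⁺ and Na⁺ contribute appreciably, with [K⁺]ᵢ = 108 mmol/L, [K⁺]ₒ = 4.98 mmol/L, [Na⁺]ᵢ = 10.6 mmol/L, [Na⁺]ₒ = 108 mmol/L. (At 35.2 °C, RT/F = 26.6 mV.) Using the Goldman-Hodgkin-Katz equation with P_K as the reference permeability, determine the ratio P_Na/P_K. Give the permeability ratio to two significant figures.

Let α = P_Na/P_K. GHK: Vm = 26.6·ln[(Kₒ + α·Naₒ)/(Kᵢ + α·Naᵢ)].
e^(Vm/26.6) = e^(-60.7/26.6) = 0.10208
So 0.10208·(Kᵢ + α·Naᵢ) = Kₒ + α·Naₒ → α = (0.10208·108.0 − 4.98) / (108.0 − 0.10208·10.6)
α = (11.03 − 4.98) / (108.0 − 1.082) = 6.045/106.9 = 0.05654

0.057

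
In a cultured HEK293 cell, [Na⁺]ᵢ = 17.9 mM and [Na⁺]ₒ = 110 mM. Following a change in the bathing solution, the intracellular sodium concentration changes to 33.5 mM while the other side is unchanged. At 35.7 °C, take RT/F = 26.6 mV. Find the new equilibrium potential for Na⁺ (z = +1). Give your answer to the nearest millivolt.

32 mV

After the shift: [Na⁺]_out = 110, [Na⁺]_in = 33.5 mM.
E_new = (26.6/1)·ln(110/33.5) = 26.60 · (1.1889) = 31.63 mV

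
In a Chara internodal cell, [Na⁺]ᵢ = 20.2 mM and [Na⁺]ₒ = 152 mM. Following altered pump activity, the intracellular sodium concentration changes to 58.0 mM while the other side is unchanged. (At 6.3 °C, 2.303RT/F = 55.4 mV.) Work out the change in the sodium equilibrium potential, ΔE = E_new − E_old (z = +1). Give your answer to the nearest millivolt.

-25 mV

E_old = (55.4/1)·log₁₀(152/20.2) = 48.56 mV
E_new = (55.4/1)·log₁₀(152/58.0) = 23.18 mV
ΔE = 23.18 − (48.56) = -25.38 mV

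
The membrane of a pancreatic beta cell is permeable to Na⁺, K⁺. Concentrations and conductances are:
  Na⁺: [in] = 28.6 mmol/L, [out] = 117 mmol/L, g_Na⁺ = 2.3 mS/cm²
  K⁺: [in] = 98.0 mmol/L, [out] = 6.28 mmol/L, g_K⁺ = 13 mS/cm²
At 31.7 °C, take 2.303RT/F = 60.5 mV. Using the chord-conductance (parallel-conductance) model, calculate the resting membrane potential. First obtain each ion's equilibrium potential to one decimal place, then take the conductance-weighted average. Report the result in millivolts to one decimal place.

-55.8 mV

E_Na⁺ = (60.5/1)·log₁₀(117/28.6) = 37.0 mV
E_K⁺ = (60.5/1)·log₁₀(6.28/98.0) = -72.2 mV
Vm = (Σ gᵢEᵢ)/(Σ gᵢ) = (2.3·37.0 + 13·-72.2) / (2.3 + 13)
= -853.50 / 15.3 = -55.78 mV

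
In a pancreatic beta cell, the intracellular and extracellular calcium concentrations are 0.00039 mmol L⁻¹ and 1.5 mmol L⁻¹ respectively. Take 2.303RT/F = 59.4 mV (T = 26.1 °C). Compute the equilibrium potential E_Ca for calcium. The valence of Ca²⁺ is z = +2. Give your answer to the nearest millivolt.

E = (59.4/z) · log₁₀([Ca²⁺]_out/[Ca²⁺]_in) with z = +2.
= (59.4/2) · log₁₀(1.5/0.00039) = 29.70 · log₁₀(3846)
= 29.70 · (3.5850) = 106.48 mV

106 mV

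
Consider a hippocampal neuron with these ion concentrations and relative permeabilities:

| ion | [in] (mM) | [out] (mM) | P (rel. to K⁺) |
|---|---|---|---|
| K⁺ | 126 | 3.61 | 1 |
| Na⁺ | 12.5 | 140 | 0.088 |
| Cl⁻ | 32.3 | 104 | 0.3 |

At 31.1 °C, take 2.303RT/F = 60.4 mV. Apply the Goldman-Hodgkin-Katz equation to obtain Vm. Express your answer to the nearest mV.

-48 mV

Vm = 60.4 · log₁₀[(Σ P·[cation]ₒ + Σ P·[anion]ᵢ) / (Σ P·[cation]ᵢ + Σ P·[anion]ₒ)]
Numerator = 1×3.61 + 0.088×140 + 0.3×32.3 = 25.62
Denominator = 1×126 + 0.088×12.5 + 0.3×104 = 158.3
Vm = 60.4 · log₁₀(0.16184) = 60.4 × (-0.7909) = -47.77 mV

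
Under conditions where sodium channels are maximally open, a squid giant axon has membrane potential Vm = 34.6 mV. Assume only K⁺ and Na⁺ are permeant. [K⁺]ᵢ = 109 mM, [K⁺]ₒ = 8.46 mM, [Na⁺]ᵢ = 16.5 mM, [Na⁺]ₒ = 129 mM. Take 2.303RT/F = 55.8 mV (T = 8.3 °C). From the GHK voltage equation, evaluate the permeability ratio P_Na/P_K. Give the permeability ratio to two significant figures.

Let α = P_Na/P_K. GHK: Vm = 55.8·log₁₀[(Kₒ + α·Naₒ)/(Kᵢ + α·Naᵢ)].
10^(Vm/55.8) = 10^(34.6/55.8) = 4.1694
So 4.1694·(Kᵢ + α·Naᵢ) = Kₒ + α·Naₒ → α = (4.1694·109.0 − 8.46) / (129.0 − 4.1694·16.5)
α = (454.5 − 8.46) / (129.0 − 68.79) = 446/60.21 = 7.408

7.4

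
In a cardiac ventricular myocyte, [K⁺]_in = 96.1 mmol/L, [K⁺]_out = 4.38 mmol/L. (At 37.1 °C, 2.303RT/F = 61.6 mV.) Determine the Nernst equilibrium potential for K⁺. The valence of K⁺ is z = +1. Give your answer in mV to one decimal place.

-82.6 mV

E = (61.6/z) · log₁₀([K⁺]_out/[K⁺]_in) with z = +1.
= (61.6/1) · log₁₀(4.38/96.1) = 61.60 · log₁₀(0.04558)
= 61.60 · (-1.3412) = -82.62 mV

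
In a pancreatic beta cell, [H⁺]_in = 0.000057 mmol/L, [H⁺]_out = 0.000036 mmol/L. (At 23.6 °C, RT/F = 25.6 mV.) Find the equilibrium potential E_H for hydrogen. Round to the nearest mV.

-12 mV

E = (25.6/z) · ln([H⁺]_out/[H⁺]_in) with z = +1.
= (25.6/1) · ln(0.000036/0.000057) = 25.60 · ln(0.6316)
= 25.60 · (-0.4595) = -11.76 mV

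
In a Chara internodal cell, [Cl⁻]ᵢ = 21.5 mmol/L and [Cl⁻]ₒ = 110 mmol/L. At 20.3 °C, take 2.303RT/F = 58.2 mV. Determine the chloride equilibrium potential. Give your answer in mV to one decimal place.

E = (58.2/z) · log₁₀([Cl⁻]_out/[Cl⁻]_in) with z = -1.
For an anion, dividing by z = -1 reverses the sign.
= (58.2/-1) · log₁₀(110/21.5) = -58.20 · log₁₀(5.116)
= -58.20 · (0.7090) = -41.26 mV

-41.3 mV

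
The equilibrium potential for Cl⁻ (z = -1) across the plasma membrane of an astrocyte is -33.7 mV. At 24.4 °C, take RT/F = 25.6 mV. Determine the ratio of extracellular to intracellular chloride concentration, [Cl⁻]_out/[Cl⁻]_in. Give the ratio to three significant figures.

3.73

ln([out]/[in]) = E·z/(25.6) = -33.7 × -1 / 25.6 = 1.3164
[out]/[in] = e^(1.3164) = 3.73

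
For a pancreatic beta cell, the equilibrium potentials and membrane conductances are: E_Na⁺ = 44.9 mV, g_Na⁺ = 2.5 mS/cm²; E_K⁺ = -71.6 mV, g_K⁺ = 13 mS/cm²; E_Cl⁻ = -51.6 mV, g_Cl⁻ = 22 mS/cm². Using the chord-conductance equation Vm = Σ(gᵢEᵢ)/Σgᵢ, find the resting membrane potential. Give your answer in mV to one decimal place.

-52.1 mV

Σ gᵢEᵢ = 2.5·(44.9) + 13·(-71.6) + 22·(-51.6) = -1953.75
Σ gᵢ = 2.5 + 13 + 22 = 37.5
Vm = -1953.75 / 37.5 = -52.10 mV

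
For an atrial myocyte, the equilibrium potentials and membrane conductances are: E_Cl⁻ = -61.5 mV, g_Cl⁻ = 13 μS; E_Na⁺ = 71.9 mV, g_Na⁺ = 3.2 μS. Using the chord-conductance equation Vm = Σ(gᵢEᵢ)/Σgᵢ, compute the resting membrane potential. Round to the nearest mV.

-35 mV

Σ gᵢEᵢ = 13·(-61.5) + 3.2·(71.9) = -569.42
Σ gᵢ = 13 + 3.2 = 16.2
Vm = -569.42 / 16.2 = -35.15 mV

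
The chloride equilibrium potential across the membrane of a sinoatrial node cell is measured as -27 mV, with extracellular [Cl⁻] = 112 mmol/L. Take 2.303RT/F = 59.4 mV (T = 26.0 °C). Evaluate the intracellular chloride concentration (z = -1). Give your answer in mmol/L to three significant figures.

39.3 mmol/L

Nernst: E = (59.4/-1) · log₁₀([out]/[in]), so log₁₀([out]/[in]) = -27.0 × -1 / 59.4 = 0.4545.
[out]/[in] = 10^(0.4545) = 2.848.
[in] = 112 / 2.848 = 39.33 mmol/L.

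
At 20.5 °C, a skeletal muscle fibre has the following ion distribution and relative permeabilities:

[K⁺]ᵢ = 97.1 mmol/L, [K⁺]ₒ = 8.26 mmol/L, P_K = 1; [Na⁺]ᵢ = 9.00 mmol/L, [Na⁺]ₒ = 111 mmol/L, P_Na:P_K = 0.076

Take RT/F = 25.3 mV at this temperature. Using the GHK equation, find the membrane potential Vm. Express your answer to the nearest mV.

-45 mV

Vm = 25.3 · ln[(Σ P·[cation]ₒ + Σ P·[anion]ᵢ) / (Σ P·[cation]ᵢ + Σ P·[anion]ₒ)]
Numerator = 1×8.26 + 0.076×111 = 16.7
Denominator = 1×97.1 + 0.076×9.00 = 97.78
Vm = 25.3 · ln(0.17074) = 25.3 × (-1.7676) = -44.72 mV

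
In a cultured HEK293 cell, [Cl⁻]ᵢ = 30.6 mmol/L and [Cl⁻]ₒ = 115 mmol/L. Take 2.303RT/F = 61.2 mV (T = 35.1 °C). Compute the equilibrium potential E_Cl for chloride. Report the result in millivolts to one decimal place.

E = (61.2/z) · log₁₀([Cl⁻]_out/[Cl⁻]_in) with z = -1.
For an anion, dividing by z = -1 reverses the sign.
= (61.2/-1) · log₁₀(115/30.6) = -61.20 · log₁₀(3.758)
= -61.20 · (0.5750) = -35.19 mV

-35.2 mV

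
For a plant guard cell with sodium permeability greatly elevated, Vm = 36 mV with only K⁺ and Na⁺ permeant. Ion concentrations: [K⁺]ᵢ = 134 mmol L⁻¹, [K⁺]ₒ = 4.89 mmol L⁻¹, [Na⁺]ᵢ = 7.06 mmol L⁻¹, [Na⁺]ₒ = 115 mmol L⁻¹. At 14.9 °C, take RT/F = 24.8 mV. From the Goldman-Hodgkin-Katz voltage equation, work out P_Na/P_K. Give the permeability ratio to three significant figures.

6.69

Let α = P_Na/P_K. GHK: Vm = 24.8·ln[(Kₒ + α·Naₒ)/(Kᵢ + α·Naᵢ)].
e^(Vm/24.8) = e^(36.0/24.8) = 4.27
So 4.27·(Kᵢ + α·Naᵢ) = Kₒ + α·Naₒ → α = (4.27·134.0 − 4.89) / (115.0 − 4.27·7.06)
α = (572.2 − 4.89) / (115.0 − 30.15) = 567.3/84.85 = 6.685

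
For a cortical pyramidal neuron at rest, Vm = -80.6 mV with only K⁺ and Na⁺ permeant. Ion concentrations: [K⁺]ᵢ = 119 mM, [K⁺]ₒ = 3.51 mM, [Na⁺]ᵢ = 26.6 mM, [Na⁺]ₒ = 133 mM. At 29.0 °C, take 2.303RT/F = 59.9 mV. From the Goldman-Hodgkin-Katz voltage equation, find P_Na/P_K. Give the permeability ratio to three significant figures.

0.0141

Let α = P_Na/P_K. GHK: Vm = 59.9·log₁₀[(Kₒ + α·Naₒ)/(Kᵢ + α·Naᵢ)].
10^(Vm/59.9) = 10^(-80.6/59.9) = 0.045126
So 0.045126·(Kᵢ + α·Naᵢ) = Kₒ + α·Naₒ → α = (0.045126·119.0 − 3.51) / (133.0 − 0.045126·26.6)
α = (5.37 − 3.51) / (133.0 − 1.2) = 1.86/131.8 = 0.01411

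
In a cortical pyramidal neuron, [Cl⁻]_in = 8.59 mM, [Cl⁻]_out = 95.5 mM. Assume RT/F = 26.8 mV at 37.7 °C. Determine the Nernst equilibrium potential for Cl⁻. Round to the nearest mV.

E = (26.8/z) · ln([Cl⁻]_out/[Cl⁻]_in) with z = -1.
For an anion, dividing by z = -1 reverses the sign.
= (26.8/-1) · ln(95.5/8.59) = -26.80 · ln(11.12)
= -26.80 · (2.4085) = -64.55 mV

-65 mV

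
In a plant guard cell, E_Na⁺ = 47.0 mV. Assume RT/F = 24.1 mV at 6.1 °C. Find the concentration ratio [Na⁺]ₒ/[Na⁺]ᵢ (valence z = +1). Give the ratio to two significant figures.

7.0

ln([out]/[in]) = E·z/(24.1) = 47.0 × 1 / 24.1 = 1.9502
[out]/[in] = e^(1.9502) = 7.03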